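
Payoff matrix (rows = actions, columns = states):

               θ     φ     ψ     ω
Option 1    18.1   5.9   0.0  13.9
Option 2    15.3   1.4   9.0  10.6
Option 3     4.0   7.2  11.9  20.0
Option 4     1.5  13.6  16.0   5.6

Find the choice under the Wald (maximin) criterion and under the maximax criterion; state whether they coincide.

Row minima: Option 1=0.0, Option 2=1.4, Option 3=4.0, Option 4=1.5
Best worst-case = 4.0 → Option 3.
Row maxima: Option 1=18.1, Option 2=15.3, Option 3=20.0, Option 4=16.0
Best best-case = 20.0 → Option 3.

maximin → Option 3; maximax → Option 3 (agree)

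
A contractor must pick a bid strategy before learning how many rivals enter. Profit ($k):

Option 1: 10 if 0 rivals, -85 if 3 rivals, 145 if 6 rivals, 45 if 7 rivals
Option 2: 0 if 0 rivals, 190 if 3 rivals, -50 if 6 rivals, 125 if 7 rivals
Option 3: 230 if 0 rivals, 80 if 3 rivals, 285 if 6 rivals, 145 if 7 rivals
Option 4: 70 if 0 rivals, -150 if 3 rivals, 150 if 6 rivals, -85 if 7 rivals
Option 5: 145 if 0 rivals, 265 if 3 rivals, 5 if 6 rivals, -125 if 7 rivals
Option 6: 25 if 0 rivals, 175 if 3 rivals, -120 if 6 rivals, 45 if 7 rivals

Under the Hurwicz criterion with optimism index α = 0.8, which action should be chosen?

Option 1: 0.8·145 + 0.2·(-85) = 99
Option 2: 0.8·190 + 0.2·(-50) = 142
Option 3: 0.8·285 + 0.2·80 = 244
Option 4: 0.8·150 + 0.2·(-150) = 90
Option 5: 0.8·265 + 0.2·(-125) = 187
Option 6: 0.8·175 + 0.2·(-120) = 116
Highest Hurwicz score = 244 → Option 3.

Option 3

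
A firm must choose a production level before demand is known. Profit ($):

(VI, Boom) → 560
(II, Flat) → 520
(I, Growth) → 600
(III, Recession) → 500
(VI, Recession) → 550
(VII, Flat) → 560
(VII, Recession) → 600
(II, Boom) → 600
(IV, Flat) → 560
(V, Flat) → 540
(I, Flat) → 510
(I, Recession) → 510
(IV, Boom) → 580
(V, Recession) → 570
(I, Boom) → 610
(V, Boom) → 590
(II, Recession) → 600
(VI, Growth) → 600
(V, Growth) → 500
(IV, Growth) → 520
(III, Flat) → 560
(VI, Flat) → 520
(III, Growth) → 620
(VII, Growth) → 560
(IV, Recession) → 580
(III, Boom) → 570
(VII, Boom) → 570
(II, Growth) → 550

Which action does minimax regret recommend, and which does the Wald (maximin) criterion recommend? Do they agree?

Column bests: Recession=600, Flat=560, Growth=620, Boom=610.
I regrets: 90, 50, 20, 0 → max 90
II regrets: 0, 40, 70, 10 → max 70
III regrets: 100, 0, 0, 40 → max 100
IV regrets: 20, 0, 100, 30 → max 100
V regrets: 30, 20, 120, 20 → max 120
VI regrets: 50, 40, 20, 50 → max 50
VII regrets: 0, 0, 60, 40 → max 60
Smallest max regret = 50 → VI.
Row minima: I=510, II=520, III=500, IV=520, V=500, VI=520, VII=560
Best worst-case = 560 → VII.

minimax regret → VI; maximin → VII (disagree)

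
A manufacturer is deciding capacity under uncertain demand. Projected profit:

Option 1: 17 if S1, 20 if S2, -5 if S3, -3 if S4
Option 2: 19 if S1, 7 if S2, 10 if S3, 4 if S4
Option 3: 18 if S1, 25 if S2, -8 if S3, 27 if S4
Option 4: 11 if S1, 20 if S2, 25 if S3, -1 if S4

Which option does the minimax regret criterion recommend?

Option 2

Column bests: S1=19, S2=25, S3=25, S4=27.
Option 1 regrets: 2, 5, 30, 30 → max 30
Option 2 regrets: 0, 18, 15, 23 → max 23
Option 3 regrets: 1, 0, 33, 0 → max 33
Option 4 regrets: 8, 5, 0, 28 → max 28
Smallest max regret = 23 → Option 2.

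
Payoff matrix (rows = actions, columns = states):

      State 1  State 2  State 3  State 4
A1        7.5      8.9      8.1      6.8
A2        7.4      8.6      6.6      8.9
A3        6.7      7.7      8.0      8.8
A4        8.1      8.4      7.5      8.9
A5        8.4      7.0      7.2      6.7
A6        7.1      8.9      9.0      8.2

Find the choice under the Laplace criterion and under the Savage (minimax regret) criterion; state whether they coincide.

Row averages: A1=7.825, A2=7.875, A3=7.8, A4=8.225, A5=7.325, A6=8.3
Highest average = 8.3 → A6.
Column bests: State 1=8.4, State 2=8.9, State 3=9.0, State 4=8.9.
A1 regrets: 0.9, 0.0, 0.9, 2.1 → max 2.1
A2 regrets: 1.0, 0.3, 2.4, 0.0 → max 2.4
A3 regrets: 1.7, 1.2, 1.0, 0.1 → max 1.7
A4 regrets: 0.3, 0.5, 1.5, 0.0 → max 1.5
A5 regrets: 0.0, 1.9, 1.8, 2.2 → max 2.2
A6 regrets: 1.3, 0.0, 0.0, 0.7 → max 1.3
Smallest max regret = 1.3 → A6.

laplace → A6; minimax regret → A6 (agree)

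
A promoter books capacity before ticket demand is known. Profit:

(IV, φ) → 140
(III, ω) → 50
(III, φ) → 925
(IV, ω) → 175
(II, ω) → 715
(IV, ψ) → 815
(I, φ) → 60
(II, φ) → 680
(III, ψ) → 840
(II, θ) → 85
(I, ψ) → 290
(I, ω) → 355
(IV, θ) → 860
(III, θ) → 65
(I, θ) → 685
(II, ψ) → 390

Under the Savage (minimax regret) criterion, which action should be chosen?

Column bests: θ=860, φ=925, ψ=840, ω=715.
I regrets: 175, 865, 550, 360 → max 865
II regrets: 775, 245, 450, 0 → max 775
III regrets: 795, 0, 0, 665 → max 795
IV regrets: 0, 785, 25, 540 → max 785
Smallest max regret = 775 → II.

II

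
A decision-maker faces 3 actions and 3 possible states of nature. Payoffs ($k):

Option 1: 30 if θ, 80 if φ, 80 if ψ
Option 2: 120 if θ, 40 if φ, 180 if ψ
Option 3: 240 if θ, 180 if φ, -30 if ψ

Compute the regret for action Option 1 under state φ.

Best payoff under φ is 180.
Regret = 180 − 80 = 100.

100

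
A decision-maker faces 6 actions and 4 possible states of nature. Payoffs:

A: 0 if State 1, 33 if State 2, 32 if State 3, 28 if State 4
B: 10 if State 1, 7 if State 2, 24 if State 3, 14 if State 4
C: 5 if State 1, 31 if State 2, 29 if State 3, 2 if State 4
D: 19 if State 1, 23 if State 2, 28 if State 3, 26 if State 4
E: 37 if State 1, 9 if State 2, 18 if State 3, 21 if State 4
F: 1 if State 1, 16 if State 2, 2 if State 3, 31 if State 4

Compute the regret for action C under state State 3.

3

Best payoff under State 3 is 32.
Regret = 32 − 29 = 3.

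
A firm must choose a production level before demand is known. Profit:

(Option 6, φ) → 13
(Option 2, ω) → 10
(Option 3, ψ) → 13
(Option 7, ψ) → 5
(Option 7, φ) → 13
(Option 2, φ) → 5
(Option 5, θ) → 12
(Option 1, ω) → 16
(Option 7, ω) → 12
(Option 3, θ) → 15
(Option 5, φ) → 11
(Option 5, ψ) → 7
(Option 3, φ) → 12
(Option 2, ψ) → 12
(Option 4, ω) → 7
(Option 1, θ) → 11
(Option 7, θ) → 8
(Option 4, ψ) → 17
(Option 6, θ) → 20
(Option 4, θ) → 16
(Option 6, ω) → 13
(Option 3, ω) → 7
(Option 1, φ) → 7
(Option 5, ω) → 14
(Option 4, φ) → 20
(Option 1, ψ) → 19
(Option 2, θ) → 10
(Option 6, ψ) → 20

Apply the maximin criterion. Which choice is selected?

Row minima: Option 1=7, Option 2=5, Option 3=7, Option 4=7, Option 5=7, Option 6=13, Option 7=5
Best worst-case = 13 → Option 6.

Option 6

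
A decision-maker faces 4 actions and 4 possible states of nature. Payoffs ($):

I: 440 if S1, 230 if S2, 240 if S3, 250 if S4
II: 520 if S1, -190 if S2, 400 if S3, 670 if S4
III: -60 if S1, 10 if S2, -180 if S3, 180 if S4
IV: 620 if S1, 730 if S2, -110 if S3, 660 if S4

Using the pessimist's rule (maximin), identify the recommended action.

Row minima: I=230, II=-190, III=-180, IV=-110
Best worst-case = 230 → I.

I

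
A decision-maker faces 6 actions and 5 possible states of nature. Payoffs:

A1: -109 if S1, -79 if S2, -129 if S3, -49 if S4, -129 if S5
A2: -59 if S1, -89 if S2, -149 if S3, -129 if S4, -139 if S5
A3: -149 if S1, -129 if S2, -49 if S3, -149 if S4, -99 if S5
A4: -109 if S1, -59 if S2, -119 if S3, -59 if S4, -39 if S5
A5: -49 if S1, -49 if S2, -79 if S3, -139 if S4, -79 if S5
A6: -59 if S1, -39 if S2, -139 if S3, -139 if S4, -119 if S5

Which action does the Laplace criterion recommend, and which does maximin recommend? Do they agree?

laplace → A4; maximin → A4 (agree)

Row averages: A1=-99, A2=-113, A3=-115, A4=-77, A5=-79, A6=-99
Highest average = -77 → A4.
Row minima: A1=-129, A2=-149, A3=-149, A4=-119, A5=-139, A6=-139
Best worst-case = -119 → A4.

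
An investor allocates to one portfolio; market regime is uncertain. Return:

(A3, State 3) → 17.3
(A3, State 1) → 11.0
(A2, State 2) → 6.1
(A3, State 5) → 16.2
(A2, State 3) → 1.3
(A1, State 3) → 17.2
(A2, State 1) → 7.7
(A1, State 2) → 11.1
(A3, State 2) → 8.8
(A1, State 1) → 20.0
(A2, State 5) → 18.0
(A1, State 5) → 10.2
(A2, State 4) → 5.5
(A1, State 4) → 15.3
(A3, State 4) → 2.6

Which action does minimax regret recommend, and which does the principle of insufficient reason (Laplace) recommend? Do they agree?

Column bests: State 1=20.0, State 2=11.1, State 3=17.3, State 4=15.3, State 5=18.0.
A1 regrets: 0.0, 0.0, 0.1, 0.0, 7.8 → max 7.8
A2 regrets: 12.3, 5.0, 16.0, 9.8, 0.0 → max 16.0
A3 regrets: 9.0, 2.3, 0.0, 12.7, 1.8 → max 12.7
Smallest max regret = 7.8 → A1.
Row averages: A1=14.76, A2=7.72, A3=11.18
Highest average = 14.76 → A1.

minimax regret → A1; laplace → A1 (agree)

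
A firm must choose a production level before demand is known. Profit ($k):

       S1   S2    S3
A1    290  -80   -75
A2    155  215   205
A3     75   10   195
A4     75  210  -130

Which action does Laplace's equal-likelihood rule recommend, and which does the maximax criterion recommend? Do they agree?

laplace → A2; maximax → A1 (disagree)

Row averages: A1=45, A2=575/3, A3=280/3, A4=155/3
Highest average = 575/3 → A2.
Row maxima: A1=290, A2=215, A3=195, A4=210
Best best-case = 290 → A1.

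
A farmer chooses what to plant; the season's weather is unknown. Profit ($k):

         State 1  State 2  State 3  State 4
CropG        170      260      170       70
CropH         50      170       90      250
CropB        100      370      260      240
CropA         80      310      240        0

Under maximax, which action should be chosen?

CropB

Row maxima: CropG=260, CropH=250, CropB=370, CropA=310
Best best-case = 370 → CropB.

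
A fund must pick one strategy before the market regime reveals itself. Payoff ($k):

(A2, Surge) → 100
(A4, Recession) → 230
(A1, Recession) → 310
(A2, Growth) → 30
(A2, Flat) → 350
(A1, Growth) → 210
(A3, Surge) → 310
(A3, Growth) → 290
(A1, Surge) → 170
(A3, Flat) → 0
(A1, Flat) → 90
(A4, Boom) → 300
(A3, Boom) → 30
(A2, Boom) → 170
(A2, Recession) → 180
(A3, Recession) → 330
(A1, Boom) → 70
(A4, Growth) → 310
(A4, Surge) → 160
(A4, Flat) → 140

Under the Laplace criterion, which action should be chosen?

A4

Row averages: A1=170, A2=166, A3=192, A4=228
Highest average = 228 → A4.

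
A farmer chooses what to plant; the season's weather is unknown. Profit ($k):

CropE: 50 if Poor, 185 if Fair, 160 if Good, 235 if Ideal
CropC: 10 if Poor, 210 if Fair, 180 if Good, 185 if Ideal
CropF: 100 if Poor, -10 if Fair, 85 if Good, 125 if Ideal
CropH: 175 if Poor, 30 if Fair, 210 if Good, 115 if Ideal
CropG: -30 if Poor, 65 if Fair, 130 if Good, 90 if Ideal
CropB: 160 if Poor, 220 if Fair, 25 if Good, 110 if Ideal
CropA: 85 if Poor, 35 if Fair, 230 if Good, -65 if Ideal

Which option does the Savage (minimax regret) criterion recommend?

Column bests: Poor=175, Fair=220, Good=230, Ideal=235.
CropE regrets: 125, 35, 70, 0 → max 125
CropC regrets: 165, 10, 50, 50 → max 165
CropF regrets: 75, 230, 145, 110 → max 230
CropH regrets: 0, 190, 20, 120 → max 190
CropG regrets: 205, 155, 100, 145 → max 205
CropB regrets: 15, 0, 205, 125 → max 205
CropA regrets: 90, 185, 0, 300 → max 300
Smallest max regret = 125 → CropE.

CropE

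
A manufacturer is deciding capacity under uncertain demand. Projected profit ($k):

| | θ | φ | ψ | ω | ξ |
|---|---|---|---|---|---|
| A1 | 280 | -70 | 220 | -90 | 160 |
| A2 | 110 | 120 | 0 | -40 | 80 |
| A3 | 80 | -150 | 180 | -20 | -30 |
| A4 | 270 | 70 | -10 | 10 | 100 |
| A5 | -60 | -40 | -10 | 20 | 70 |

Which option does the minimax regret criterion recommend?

Column bests: θ=280, φ=120, ψ=220, ω=20, ξ=160.
A1 regrets: 0, 190, 0, 110, 0 → max 190
A2 regrets: 170, 0, 220, 60, 80 → max 220
A3 regrets: 200, 270, 40, 40, 190 → max 270
A4 regrets: 10, 50, 230, 10, 60 → max 230
A5 regrets: 340, 160, 230, 0, 90 → max 340
Smallest max regret = 190 → A1.

A1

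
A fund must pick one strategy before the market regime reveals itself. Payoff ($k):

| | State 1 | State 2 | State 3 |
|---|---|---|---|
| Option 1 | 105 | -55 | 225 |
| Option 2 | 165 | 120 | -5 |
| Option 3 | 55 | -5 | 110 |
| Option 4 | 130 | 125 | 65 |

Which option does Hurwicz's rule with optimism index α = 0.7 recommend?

Option 1: 0.7·225 + 0.3·(-55) = 141
Option 2: 0.7·165 + 0.3·(-5) = 114
Option 3: 0.7·110 + 0.3·(-5) = 75.5
Option 4: 0.7·130 + 0.3·65 = 110.5
Highest Hurwicz score = 141 → Option 1.

Option 1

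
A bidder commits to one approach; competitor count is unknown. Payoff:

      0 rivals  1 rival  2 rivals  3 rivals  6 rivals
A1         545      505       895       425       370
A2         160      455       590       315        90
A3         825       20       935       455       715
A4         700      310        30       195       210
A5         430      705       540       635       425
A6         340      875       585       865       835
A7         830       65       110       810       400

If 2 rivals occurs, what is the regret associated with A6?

350

Best payoff under 2 rivals is 935.
Regret = 935 − 585 = 350.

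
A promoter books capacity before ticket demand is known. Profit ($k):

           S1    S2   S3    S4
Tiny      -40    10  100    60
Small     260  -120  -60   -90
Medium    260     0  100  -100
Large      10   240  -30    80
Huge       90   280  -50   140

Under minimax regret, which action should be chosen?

Huge

Column bests: S1=260, S2=280, S3=100, S4=140.
Tiny regrets: 300, 270, 0, 80 → max 300
Small regrets: 0, 400, 160, 230 → max 400
Medium regrets: 0, 280, 0, 240 → max 280
Large regrets: 250, 40, 130, 60 → max 250
Huge regrets: 170, 0, 150, 0 → max 170
Smallest max regret = 170 → Huge.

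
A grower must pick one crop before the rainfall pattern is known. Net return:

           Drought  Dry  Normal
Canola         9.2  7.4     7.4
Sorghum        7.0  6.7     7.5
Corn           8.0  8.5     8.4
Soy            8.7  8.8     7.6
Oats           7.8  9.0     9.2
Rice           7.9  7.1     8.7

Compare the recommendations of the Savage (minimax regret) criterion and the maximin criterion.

minimax regret → Corn; maximin → Corn (agree)

Column bests: Drought=9.2, Dry=9.0, Normal=9.2.
Canola regrets: 0.0, 1.6, 1.8 → max 1.8
Sorghum regrets: 2.2, 2.3, 1.7 → max 2.3
Corn regrets: 1.2, 0.5, 0.8 → max 1.2
Soy regrets: 0.5, 0.2, 1.6 → max 1.6
Oats regrets: 1.4, 0.0, 0.0 → max 1.4
Rice regrets: 1.3, 1.9, 0.5 → max 1.9
Smallest max regret = 1.2 → Corn.
Row minima: Canola=7.4, Sorghum=6.7, Corn=8.0, Soy=7.6, Oats=7.8, Rice=7.1
Best worst-case = 8.0 → Corn.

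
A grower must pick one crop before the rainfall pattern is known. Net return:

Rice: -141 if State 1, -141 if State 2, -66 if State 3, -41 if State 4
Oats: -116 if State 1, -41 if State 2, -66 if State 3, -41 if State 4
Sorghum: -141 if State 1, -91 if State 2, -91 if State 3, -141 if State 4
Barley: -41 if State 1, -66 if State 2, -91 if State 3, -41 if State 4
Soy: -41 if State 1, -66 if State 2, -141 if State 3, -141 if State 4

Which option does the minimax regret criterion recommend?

Barley

Column bests: State 1=-41, State 2=-41, State 3=-66, State 4=-41.
Rice regrets: 100, 100, 0, 0 → max 100
Oats regrets: 75, 0, 0, 0 → max 75
Sorghum regrets: 100, 50, 25, 100 → max 100
Barley regrets: 0, 25, 25, 0 → max 25
Soy regrets: 0, 25, 75, 100 → max 100
Smallest max regret = 25 → Barley.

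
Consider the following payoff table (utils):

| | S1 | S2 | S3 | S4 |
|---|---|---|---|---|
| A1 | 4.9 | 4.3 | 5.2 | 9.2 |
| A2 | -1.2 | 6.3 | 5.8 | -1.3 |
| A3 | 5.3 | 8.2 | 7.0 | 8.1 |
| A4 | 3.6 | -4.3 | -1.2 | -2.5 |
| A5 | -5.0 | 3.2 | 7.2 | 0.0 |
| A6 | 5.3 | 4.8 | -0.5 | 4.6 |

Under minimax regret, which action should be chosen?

Column bests: S1=5.3, S2=8.2, S3=7.2, S4=9.2.
A1 regrets: 0.4, 3.9, 2.0, 0.0 → max 3.9
A2 regrets: 6.5, 1.9, 1.4, 10.5 → max 10.5
A3 regrets: 0.0, 0.0, 0.2, 1.1 → max 1.1
A4 regrets: 1.7, 12.5, 8.4, 11.7 → max 12.5
A5 regrets: 10.3, 5.0, 0.0, 9.2 → max 10.3
A6 regrets: 0.0, 3.4, 7.7, 4.6 → max 7.7
Smallest max regret = 1.1 → A3.

A3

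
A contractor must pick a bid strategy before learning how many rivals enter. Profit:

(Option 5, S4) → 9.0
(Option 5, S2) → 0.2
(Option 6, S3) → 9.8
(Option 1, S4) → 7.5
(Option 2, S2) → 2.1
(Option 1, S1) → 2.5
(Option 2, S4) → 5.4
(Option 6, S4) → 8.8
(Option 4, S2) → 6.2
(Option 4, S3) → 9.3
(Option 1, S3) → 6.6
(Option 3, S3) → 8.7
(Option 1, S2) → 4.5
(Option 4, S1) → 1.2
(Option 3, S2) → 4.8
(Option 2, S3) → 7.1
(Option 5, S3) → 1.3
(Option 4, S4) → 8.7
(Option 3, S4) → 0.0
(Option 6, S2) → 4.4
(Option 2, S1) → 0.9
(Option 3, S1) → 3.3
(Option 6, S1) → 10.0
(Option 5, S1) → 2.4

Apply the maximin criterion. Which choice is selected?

Row minima: Option 1=2.5, Option 2=0.9, Option 3=0.0, Option 4=1.2, Option 5=0.2, Option 6=4.4
Best worst-case = 4.4 → Option 6.

Option 6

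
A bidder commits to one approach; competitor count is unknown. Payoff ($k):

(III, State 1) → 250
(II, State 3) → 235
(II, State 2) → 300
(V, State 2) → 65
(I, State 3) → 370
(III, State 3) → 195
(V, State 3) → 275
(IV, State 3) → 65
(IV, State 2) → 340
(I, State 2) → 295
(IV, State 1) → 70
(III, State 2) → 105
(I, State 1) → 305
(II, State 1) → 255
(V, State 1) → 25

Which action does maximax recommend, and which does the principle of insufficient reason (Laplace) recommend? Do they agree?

maximax → I; laplace → I (agree)

Row maxima: I=370, II=300, III=250, IV=340, V=275
Best best-case = 370 → I.
Row averages: I=970/3, II=790/3, III=550/3, IV=475/3, V=365/3
Highest average = 970/3 → I.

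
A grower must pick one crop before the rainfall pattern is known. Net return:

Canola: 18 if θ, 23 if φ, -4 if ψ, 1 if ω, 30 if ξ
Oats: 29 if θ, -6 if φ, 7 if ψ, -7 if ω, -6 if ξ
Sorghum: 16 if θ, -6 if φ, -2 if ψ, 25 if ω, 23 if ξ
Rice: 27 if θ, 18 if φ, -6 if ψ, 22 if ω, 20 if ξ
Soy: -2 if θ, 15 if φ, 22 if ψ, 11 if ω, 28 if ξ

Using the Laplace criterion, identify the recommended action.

Row averages: Canola=13.6, Oats=3.4, Sorghum=11.2, Rice=16.2, Soy=14.8
Highest average = 16.2 → Rice.

Rice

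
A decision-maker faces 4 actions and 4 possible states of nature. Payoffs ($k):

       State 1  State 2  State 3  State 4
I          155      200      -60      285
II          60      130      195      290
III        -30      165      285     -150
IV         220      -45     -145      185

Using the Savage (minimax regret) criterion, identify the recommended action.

Column bests: State 1=220, State 2=200, State 3=285, State 4=290.
I regrets: 65, 0, 345, 5 → max 345
II regrets: 160, 70, 90, 0 → max 160
III regrets: 250, 35, 0, 440 → max 440
IV regrets: 0, 245, 430, 105 → max 430
Smallest max regret = 160 → II.

II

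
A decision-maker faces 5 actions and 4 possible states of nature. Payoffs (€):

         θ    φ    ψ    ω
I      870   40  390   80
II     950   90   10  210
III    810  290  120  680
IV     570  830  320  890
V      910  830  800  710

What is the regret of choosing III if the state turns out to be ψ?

Best payoff under ψ is 800.
Regret = 800 − 120 = 680.

680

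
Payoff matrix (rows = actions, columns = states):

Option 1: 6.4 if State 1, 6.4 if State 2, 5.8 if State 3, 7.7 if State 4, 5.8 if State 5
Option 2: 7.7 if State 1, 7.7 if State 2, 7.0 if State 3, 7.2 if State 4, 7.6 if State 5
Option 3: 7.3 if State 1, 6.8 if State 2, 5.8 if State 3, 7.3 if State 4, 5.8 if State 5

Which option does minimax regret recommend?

Option 2

Column bests: State 1=7.7, State 2=7.7, State 3=7.0, State 4=7.7, State 5=7.6.
Option 1 regrets: 1.3, 1.3, 1.2, 0.0, 1.8 → max 1.8
Option 2 regrets: 0.0, 0.0, 0.0, 0.5, 0.0 → max 0.5
Option 3 regrets: 0.4, 0.9, 1.2, 0.4, 1.8 → max 1.8
Smallest max regret = 0.5 → Option 2.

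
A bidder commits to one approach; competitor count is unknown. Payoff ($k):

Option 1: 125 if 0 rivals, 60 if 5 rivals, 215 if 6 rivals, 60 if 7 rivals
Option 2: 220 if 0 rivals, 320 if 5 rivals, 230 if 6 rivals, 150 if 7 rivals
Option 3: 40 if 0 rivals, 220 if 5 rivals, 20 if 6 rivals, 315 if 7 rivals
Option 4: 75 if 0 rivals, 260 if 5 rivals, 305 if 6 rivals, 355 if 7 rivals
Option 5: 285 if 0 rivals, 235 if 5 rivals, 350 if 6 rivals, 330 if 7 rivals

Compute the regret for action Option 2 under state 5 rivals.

0

Best payoff under 5 rivals is 320.
Regret = 320 − 320 = 0.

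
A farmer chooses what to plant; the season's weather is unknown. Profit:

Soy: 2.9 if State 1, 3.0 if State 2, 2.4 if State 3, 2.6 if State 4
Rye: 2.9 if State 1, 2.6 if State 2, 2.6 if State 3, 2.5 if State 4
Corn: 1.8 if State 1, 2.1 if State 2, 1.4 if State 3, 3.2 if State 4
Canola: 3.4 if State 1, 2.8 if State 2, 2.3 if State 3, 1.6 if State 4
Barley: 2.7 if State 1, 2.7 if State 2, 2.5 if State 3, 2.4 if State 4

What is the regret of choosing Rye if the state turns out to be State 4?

Best payoff under State 4 is 3.2.
Regret = 3.2 − 2.5 = 0.7.

0.7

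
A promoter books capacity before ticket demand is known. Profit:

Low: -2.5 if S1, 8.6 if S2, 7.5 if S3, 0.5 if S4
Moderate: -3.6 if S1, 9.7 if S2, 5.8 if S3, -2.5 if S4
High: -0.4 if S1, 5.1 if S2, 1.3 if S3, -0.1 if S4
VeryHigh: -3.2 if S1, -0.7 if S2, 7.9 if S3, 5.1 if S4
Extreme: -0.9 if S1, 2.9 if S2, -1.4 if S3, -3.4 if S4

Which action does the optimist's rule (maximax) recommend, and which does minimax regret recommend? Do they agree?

Row maxima: Low=8.6, Moderate=9.7, High=5.1, VeryHigh=7.9, Extreme=2.9
Best best-case = 9.7 → Moderate.
Column bests: S1=-0.4, S2=9.7, S3=7.9, S4=5.1.
Low regrets: 2.1, 1.1, 0.4, 4.6 → max 4.6
Moderate regrets: 3.2, 0.0, 2.1, 7.6 → max 7.6
High regrets: 0.0, 4.6, 6.6, 5.2 → max 6.6
VeryHigh regrets: 2.8, 10.4, 0.0, 0.0 → max 10.4
Extreme regrets: 0.5, 6.8, 9.3, 8.5 → max 9.3
Smallest max regret = 4.6 → Low.

maximax → Moderate; minimax regret → Low (disagree)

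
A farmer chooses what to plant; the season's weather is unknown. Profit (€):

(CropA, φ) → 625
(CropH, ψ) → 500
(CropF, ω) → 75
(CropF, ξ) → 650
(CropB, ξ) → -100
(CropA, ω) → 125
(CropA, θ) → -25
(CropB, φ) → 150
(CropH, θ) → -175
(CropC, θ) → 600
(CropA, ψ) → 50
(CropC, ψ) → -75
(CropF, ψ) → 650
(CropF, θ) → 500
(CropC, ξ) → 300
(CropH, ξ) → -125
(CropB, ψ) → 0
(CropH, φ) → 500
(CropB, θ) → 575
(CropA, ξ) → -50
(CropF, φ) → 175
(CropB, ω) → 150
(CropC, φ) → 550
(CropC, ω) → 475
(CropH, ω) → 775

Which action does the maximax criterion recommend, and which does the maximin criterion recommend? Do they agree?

maximax → CropH; maximin → CropF (disagree)

Row maxima: CropB=575, CropC=600, CropH=775, CropF=650, CropA=625
Best best-case = 775 → CropH.
Row minima: CropB=-100, CropC=-75, CropH=-175, CropF=75, CropA=-50
Best worst-case = 75 → CropF.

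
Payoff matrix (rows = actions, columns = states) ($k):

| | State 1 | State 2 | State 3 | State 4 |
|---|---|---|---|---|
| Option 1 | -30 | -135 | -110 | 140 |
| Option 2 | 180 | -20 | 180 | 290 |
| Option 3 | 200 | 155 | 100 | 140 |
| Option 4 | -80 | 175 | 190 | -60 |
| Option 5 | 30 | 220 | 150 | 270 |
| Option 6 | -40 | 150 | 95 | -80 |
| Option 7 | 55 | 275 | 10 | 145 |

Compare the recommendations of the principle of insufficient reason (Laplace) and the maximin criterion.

laplace → Option 5; maximin → Option 3 (disagree)

Row averages: Option 1=-33.75, Option 2=157.5, Option 3=148.75, Option 4=56.25, Option 5=167.5, Option 6=31.25, Option 7=121.25
Highest average = 167.5 → Option 5.
Row minima: Option 1=-135, Option 2=-20, Option 3=100, Option 4=-80, Option 5=30, Option 6=-80, Option 7=10
Best worst-case = 100 → Option 3.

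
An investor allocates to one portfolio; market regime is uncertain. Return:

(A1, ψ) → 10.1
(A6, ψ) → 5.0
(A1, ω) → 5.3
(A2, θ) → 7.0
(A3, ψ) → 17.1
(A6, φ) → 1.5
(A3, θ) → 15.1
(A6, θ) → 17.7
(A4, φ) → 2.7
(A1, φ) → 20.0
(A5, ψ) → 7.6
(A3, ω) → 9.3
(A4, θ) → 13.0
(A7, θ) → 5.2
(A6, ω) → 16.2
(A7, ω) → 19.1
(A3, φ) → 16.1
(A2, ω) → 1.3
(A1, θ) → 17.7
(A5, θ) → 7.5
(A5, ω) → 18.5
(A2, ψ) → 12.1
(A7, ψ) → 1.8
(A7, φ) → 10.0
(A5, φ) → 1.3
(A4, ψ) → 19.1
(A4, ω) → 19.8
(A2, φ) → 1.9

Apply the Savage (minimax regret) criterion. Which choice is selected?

Column bests: θ=17.7, φ=20.0, ψ=19.1, ω=19.8.
A1 regrets: 0.0, 0.0, 9.0, 14.5 → max 14.5
A2 regrets: 10.7, 18.1, 7.0, 18.5 → max 18.5
A3 regrets: 2.6, 3.9, 2.0, 10.5 → max 10.5
A4 regrets: 4.7, 17.3, 0.0, 0.0 → max 17.3
A5 regrets: 10.2, 18.7, 11.5, 1.3 → max 18.7
A6 regrets: 0.0, 18.5, 14.1, 3.6 → max 18.5
A7 regrets: 12.5, 10.0, 17.3, 0.7 → max 17.3
Smallest max regret = 10.5 → A3.

A3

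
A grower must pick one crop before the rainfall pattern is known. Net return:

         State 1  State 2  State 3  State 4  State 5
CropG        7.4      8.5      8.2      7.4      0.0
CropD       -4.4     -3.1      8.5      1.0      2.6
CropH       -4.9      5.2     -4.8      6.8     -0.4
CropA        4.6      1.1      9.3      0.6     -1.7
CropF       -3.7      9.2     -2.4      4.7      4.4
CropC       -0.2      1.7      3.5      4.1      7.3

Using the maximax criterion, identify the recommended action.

Row maxima: CropG=8.5, CropD=8.5, CropH=6.8, CropA=9.3, CropF=9.2, CropC=7.3
Best best-case = 9.3 → CropA.

CropA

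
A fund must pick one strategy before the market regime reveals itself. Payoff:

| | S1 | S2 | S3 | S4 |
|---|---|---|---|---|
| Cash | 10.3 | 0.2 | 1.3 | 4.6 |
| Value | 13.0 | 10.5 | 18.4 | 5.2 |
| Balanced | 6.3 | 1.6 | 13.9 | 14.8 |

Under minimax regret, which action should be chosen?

Balanced

Column bests: S1=13.0, S2=10.5, S3=18.4, S4=14.8.
Cash regrets: 2.7, 10.3, 17.1, 10.2 → max 17.1
Value regrets: 0.0, 0.0, 0.0, 9.6 → max 9.6
Balanced regrets: 6.7, 8.9, 4.5, 0.0 → max 8.9
Smallest max regret = 8.9 → Balanced.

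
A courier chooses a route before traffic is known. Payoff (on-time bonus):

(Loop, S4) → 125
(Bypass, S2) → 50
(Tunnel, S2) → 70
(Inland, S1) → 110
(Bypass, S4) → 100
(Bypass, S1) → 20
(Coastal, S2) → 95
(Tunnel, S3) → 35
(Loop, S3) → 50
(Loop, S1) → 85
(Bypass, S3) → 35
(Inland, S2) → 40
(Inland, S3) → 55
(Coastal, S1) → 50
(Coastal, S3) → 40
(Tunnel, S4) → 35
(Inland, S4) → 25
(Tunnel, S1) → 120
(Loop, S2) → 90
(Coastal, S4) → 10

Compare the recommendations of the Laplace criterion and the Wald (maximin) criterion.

laplace → Loop; maximin → Loop (agree)

Row averages: Bypass=51.25, Tunnel=65, Inland=57.5, Coastal=48.75, Loop=87.5
Highest average = 87.5 → Loop.
Row minima: Bypass=20, Tunnel=35, Inland=25, Coastal=10, Loop=50
Best worst-case = 50 → Loop.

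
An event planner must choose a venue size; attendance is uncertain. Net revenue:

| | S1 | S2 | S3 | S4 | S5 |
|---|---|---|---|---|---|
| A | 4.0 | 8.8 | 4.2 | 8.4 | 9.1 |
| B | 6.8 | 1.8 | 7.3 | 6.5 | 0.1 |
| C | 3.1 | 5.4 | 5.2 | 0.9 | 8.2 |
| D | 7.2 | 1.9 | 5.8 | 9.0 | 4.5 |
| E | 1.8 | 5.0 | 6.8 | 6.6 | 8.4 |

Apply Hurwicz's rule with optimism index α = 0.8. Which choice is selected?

A

A: 0.8·9.1 + 0.2·4.0 = 8.08
B: 0.8·7.3 + 0.2·0.1 = 5.86
C: 0.8·8.2 + 0.2·0.9 = 6.74
D: 0.8·9.0 + 0.2·1.9 = 7.58
E: 0.8·8.4 + 0.2·1.8 = 7.08
Highest Hurwicz score = 8.08 → A.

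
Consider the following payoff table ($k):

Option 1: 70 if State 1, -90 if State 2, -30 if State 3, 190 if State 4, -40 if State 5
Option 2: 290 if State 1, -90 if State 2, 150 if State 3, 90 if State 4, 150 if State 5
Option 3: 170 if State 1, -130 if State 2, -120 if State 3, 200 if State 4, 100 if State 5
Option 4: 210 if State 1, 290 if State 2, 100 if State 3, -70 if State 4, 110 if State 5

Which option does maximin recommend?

Row minima: Option 1=-90, Option 2=-90, Option 3=-130, Option 4=-70
Best worst-case = -70 → Option 4.

Option 4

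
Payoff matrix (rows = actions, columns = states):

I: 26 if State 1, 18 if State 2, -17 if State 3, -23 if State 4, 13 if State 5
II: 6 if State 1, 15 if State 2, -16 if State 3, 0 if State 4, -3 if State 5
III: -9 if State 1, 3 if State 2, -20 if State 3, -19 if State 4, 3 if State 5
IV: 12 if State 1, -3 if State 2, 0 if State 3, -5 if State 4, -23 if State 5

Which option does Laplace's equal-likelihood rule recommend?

I

Row averages: I=3.4, II=0.4, III=-8.4, IV=-3.8
Highest average = 3.4 → I.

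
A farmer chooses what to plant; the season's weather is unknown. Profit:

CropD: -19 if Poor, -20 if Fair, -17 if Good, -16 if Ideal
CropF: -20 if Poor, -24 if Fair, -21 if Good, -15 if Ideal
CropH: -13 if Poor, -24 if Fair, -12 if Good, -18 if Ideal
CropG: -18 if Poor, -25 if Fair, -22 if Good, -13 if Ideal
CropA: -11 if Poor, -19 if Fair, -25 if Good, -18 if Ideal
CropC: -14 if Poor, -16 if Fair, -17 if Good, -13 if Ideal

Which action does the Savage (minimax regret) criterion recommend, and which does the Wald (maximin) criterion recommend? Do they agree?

Column bests: Poor=-11, Fair=-16, Good=-12, Ideal=-13.
CropD regrets: 8, 4, 5, 3 → max 8
CropF regrets: 9, 8, 9, 2 → max 9
CropH regrets: 2, 8, 0, 5 → max 8
CropG regrets: 7, 9, 10, 0 → max 10
CropA regrets: 0, 3, 13, 5 → max 13
CropC regrets: 3, 0, 5, 0 → max 5
Smallest max regret = 5 → CropC.
Row minima: CropD=-20, CropF=-24, CropH=-24, CropG=-25, CropA=-25, CropC=-17
Best worst-case = -17 → CropC.

minimax regret → CropC; maximin → CropC (agree)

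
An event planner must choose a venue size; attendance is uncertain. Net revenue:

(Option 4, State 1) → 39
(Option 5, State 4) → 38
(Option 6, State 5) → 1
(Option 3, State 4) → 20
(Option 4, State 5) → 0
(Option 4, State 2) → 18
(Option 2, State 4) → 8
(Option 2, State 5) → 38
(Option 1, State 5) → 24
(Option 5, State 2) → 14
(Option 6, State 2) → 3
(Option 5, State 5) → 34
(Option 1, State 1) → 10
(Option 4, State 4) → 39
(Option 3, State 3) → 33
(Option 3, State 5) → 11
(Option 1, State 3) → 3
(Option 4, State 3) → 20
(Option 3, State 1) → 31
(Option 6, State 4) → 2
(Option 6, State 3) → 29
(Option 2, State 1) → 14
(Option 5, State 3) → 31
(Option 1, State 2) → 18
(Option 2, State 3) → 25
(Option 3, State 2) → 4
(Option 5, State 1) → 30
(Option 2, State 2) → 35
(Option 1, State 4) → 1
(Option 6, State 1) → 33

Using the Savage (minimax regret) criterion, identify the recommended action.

Option 5

Column bests: State 1=39, State 2=35, State 3=33, State 4=39, State 5=38.
Option 1 regrets: 29, 17, 30, 38, 14 → max 38
Option 2 regrets: 25, 0, 8, 31, 0 → max 31
Option 3 regrets: 8, 31, 0, 19, 27 → max 31
Option 4 regrets: 0, 17, 13, 0, 38 → max 38
Option 5 regrets: 9, 21, 2, 1, 4 → max 21
Option 6 regrets: 6, 32, 4, 37, 37 → max 37
Smallest max regret = 21 → Option 5.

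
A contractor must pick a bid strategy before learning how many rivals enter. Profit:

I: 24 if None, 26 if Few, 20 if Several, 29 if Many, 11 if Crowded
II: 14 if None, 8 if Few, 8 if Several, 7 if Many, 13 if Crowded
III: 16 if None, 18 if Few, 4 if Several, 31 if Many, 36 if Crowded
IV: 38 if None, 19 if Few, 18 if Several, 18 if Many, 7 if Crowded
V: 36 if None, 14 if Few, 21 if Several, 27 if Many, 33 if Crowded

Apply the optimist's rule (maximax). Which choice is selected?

Row maxima: I=29, II=14, III=36, IV=38, V=36
Best best-case = 38 → IV.

IV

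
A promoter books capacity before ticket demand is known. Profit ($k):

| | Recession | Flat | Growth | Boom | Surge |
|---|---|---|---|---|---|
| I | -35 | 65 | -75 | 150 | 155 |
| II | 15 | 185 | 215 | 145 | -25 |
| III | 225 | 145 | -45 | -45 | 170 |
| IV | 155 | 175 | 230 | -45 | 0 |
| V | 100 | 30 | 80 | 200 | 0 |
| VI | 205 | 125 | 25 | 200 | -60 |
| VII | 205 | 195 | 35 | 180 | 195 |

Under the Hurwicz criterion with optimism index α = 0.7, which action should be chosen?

I: 0.7·155 + 0.3·(-75) = 86
II: 0.7·215 + 0.3·(-25) = 143
III: 0.7·225 + 0.3·(-45) = 144
IV: 0.7·230 + 0.3·(-45) = 147.5
V: 0.7·200 + 0.3·0 = 140
VI: 0.7·205 + 0.3·(-60) = 125.5
VII: 0.7·205 + 0.3·35 = 154
Highest Hurwicz score = 154 → VII.

VII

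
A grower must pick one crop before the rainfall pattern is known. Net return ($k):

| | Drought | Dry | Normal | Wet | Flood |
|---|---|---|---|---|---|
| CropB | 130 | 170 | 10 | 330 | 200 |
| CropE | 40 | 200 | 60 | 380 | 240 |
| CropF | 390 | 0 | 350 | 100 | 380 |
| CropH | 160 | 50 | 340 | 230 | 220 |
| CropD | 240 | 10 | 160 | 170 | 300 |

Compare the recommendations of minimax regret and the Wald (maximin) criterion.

Column bests: Drought=390, Dry=200, Normal=350, Wet=380, Flood=380.
CropB regrets: 260, 30, 340, 50, 180 → max 340
CropE regrets: 350, 0, 290, 0, 140 → max 350
CropF regrets: 0, 200, 0, 280, 0 → max 280
CropH regrets: 230, 150, 10, 150, 160 → max 230
CropD regrets: 150, 190, 190, 210, 80 → max 210
Smallest max regret = 210 → CropD.
Row minima: CropB=10, CropE=40, CropF=0, CropH=50, CropD=10
Best worst-case = 50 → CropH.

minimax regret → CropD; maximin → CropH (disagree)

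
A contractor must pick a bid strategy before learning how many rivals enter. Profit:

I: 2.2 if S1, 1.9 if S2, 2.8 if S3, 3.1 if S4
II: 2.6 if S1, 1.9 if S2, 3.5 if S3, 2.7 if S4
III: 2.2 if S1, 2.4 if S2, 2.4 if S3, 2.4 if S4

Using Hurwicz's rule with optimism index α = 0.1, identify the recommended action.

III

I: 0.1·3.1 + 0.9·1.9 = 2.02
II: 0.1·3.5 + 0.9·1.9 = 2.06
III: 0.1·2.4 + 0.9·2.2 = 2.22
Highest Hurwicz score = 2.22 → III.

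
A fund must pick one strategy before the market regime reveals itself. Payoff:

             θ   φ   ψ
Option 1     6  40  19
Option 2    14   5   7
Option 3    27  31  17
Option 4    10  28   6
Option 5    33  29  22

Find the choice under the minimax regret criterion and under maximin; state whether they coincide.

minimax regret → Option 3; maximin → Option 5 (disagree)

Column bests: θ=33, φ=40, ψ=22.
Option 1 regrets: 27, 0, 3 → max 27
Option 2 regrets: 19, 35, 15 → max 35
Option 3 regrets: 6, 9, 5 → max 9
Option 4 regrets: 23, 12, 16 → max 23
Option 5 regrets: 0, 11, 0 → max 11
Smallest max regret = 9 → Option 3.
Row minima: Option 1=6, Option 2=5, Option 3=17, Option 4=6, Option 5=22
Best worst-case = 22 → Option 5.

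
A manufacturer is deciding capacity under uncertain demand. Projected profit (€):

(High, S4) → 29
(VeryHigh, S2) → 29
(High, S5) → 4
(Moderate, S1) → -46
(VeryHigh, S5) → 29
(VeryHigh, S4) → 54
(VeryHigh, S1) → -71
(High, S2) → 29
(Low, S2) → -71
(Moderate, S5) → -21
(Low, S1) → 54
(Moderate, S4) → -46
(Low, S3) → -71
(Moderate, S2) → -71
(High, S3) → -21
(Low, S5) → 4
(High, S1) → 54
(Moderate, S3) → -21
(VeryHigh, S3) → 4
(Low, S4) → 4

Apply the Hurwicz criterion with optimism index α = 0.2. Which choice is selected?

High

Low: 0.2·54 + 0.8·(-71) = -46
Moderate: 0.2·(-21) + 0.8·(-71) = -61
High: 0.2·54 + 0.8·(-21) = -6
VeryHigh: 0.2·54 + 0.8·(-71) = -46
Highest Hurwicz score = -6 → High.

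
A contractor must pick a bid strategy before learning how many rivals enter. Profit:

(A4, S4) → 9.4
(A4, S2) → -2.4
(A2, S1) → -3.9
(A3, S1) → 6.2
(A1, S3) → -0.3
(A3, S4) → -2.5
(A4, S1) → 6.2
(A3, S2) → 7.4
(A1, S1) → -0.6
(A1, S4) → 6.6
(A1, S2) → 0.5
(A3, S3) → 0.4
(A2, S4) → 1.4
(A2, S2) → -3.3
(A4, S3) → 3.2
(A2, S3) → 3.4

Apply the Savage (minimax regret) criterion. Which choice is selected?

Column bests: S1=6.2, S2=7.4, S3=3.4, S4=9.4.
A1 regrets: 6.8, 6.9, 3.7, 2.8 → max 6.9
A2 regrets: 10.1, 10.7, 0.0, 8.0 → max 10.7
A3 regrets: 0.0, 0.0, 3.0, 11.9 → max 11.9
A4 regrets: 0.0, 9.8, 0.2, 0.0 → max 9.8
Smallest max regret = 6.9 → A1.

A1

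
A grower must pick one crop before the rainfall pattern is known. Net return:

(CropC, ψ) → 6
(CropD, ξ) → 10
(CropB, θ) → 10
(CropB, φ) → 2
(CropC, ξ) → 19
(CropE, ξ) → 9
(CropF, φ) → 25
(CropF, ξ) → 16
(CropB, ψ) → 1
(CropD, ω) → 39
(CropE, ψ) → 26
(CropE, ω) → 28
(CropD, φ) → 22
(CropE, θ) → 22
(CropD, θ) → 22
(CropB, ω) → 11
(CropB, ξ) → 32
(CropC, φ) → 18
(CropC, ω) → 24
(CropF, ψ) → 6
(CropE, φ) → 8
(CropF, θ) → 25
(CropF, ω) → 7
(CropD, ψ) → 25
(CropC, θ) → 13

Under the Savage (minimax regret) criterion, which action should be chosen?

Column bests: θ=25, φ=25, ψ=26, ω=39, ξ=32.
CropF regrets: 0, 0, 20, 32, 16 → max 32
CropC regrets: 12, 7, 20, 15, 13 → max 20
CropE regrets: 3, 17, 0, 11, 23 → max 23
CropB regrets: 15, 23, 25, 28, 0 → max 28
CropD regrets: 3, 3, 1, 0, 22 → max 22
Smallest max regret = 20 → CropC.

CropC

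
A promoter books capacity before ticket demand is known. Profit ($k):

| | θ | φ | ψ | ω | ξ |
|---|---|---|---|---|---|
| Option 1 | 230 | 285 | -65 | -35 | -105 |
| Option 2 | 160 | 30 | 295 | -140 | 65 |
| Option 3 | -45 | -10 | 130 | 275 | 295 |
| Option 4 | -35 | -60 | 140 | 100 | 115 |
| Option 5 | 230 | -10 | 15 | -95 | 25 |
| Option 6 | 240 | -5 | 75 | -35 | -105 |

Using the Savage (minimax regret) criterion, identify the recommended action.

Option 3

Column bests: θ=240, φ=285, ψ=295, ω=275, ξ=295.
Option 1 regrets: 10, 0, 360, 310, 400 → max 400
Option 2 regrets: 80, 255, 0, 415, 230 → max 415
Option 3 regrets: 285, 295, 165, 0, 0 → max 295
Option 4 regrets: 275, 345, 155, 175, 180 → max 345
Option 5 regrets: 10, 295, 280, 370, 270 → max 370
Option 6 regrets: 0, 290, 220, 310, 400 → max 400
Smallest max regret = 295 → Option 3.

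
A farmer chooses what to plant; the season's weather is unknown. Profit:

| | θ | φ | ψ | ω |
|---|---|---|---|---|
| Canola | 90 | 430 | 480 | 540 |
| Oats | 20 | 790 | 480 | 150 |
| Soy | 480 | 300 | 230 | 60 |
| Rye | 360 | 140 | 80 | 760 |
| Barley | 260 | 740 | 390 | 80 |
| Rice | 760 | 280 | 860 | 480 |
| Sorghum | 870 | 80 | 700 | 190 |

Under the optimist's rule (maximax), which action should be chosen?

Row maxima: Canola=540, Oats=790, Soy=480, Rye=760, Barley=740, Rice=860, Sorghum=870
Best best-case = 870 → Sorghum.

Sorghum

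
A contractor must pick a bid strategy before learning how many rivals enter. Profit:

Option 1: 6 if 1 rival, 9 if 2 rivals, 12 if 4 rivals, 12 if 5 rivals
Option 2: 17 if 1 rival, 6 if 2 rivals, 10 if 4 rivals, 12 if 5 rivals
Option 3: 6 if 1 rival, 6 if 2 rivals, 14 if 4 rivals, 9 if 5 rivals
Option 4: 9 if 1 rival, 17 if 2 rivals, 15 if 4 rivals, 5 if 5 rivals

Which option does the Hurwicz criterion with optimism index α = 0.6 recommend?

Option 2

Option 1: 0.6·12 + 0.4·6 = 9.6
Option 2: 0.6·17 + 0.4·6 = 12.6
Option 3: 0.6·14 + 0.4·6 = 10.8
Option 4: 0.6·17 + 0.4·5 = 12.2
Highest Hurwicz score = 12.6 → Option 2.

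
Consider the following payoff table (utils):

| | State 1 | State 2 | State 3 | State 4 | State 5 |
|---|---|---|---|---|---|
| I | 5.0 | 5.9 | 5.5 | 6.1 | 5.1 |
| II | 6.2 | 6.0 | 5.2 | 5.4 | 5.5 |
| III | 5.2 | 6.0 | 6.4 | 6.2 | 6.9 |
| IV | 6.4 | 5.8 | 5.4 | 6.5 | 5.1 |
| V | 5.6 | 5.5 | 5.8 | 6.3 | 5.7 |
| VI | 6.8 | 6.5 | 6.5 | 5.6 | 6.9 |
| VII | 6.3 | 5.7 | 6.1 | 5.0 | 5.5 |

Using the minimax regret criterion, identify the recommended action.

Column bests: State 1=6.8, State 2=6.5, State 3=6.5, State 4=6.5, State 5=6.9.
I regrets: 1.8, 0.6, 1.0, 0.4, 1.8 → max 1.8
II regrets: 0.6, 0.5, 1.3, 1.1, 1.4 → max 1.4
III regrets: 1.6, 0.5, 0.1, 0.3, 0.0 → max 1.6
IV regrets: 0.4, 0.7, 1.1, 0.0, 1.8 → max 1.8
V regrets: 1.2, 1.0, 0.7, 0.2, 1.2 → max 1.2
VI regrets: 0.0, 0.0, 0.0, 0.9, 0.0 → max 0.9
VII regrets: 0.5, 0.8, 0.4, 1.5, 1.4 → max 1.5
Smallest max regret = 0.9 → VI.

VI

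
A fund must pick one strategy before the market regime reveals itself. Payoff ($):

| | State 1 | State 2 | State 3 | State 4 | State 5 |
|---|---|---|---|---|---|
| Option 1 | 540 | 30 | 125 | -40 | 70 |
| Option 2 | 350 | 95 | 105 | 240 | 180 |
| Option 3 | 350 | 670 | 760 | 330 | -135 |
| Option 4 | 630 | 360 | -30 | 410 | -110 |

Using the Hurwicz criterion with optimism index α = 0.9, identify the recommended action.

Option 1: 0.9·540 + 0.1·(-40) = 482
Option 2: 0.9·350 + 0.1·95 = 324.5
Option 3: 0.9·760 + 0.1·(-135) = 670.5
Option 4: 0.9·630 + 0.1·(-110) = 556
Highest Hurwicz score = 670.5 → Option 3.

Option 3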